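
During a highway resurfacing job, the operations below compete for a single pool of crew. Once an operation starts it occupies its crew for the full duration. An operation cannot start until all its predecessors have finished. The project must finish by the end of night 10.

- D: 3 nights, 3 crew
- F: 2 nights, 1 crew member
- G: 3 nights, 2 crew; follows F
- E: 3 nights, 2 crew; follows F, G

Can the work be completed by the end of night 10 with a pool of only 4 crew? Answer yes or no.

yes

Schedule D@1, F@1, G@4, E@7: n1:4  n2:4  n3:3  n4:2  n5:2  n6:2  n7:2  n8:2  n9:2  n10:0 — peak 4 ≤ 4.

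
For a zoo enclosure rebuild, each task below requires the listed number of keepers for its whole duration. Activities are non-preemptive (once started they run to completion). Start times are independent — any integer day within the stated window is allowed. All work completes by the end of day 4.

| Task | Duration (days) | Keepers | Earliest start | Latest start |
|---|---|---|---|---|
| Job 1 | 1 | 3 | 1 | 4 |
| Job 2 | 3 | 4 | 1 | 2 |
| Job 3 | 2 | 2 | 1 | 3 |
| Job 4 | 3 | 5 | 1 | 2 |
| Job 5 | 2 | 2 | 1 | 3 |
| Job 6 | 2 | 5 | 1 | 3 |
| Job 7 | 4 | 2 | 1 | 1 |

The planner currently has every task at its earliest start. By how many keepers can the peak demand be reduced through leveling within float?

7

Early-start peak: d1:23  d2:20  d3:11  d4:2 ⇒ 23.
Leveled (Job 1@1, Job 2@1, Job 3@1, Job 4@2, Job 5@1, Job 6@3, Job 7@1): d1:13  d2:15  d3:16  d4:12 ⇒ 16.
Reduction 23 − 16 = 7.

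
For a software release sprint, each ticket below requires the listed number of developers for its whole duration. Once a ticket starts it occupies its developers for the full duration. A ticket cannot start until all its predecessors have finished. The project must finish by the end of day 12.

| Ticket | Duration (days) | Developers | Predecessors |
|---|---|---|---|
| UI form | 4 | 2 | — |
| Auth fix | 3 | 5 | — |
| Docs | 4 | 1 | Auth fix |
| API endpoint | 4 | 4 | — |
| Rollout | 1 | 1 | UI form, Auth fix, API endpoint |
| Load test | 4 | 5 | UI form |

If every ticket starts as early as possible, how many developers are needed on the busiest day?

Early-start schedule: UI form@1, Auth fix@1, Docs@4, API endpoint@1, Rollout@5, Load test@5.
Load per day: day 1: 11, day 2: 11, day 3: 11, day 4: 7, day 5: 7, day 6: 6, day 7: 6, day 8: 5, day 9: 0, day 10: 0, day 11: 0, day 12: 0.
Peak is 11.

11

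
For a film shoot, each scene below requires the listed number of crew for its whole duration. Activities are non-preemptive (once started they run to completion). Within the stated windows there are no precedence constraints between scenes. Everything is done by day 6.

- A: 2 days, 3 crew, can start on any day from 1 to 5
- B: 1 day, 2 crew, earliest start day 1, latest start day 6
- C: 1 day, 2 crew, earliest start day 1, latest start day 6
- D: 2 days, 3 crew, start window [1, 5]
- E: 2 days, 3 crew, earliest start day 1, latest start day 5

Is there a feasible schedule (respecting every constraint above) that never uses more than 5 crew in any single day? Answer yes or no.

yes

Schedule A@1, B@1, C@2, D@3, E@5: d1:5  d2:5  d3:3  d4:3  d5:3  d6:3 — peak 5 ≤ 5.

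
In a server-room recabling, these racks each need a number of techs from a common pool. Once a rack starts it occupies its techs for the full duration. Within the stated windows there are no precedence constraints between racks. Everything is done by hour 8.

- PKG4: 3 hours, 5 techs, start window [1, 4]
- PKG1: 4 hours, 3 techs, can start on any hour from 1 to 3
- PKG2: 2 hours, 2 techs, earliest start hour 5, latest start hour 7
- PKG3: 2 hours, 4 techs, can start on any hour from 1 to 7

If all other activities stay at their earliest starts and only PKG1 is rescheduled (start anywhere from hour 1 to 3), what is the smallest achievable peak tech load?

9

PKG1@1: h1:12  h2:12  h3:8  h4:3  h5:2  h6:2  h7:0  h8:0 → peak 12
PKG1@2: h1:9  h2:12  h3:8  h4:3  h5:5  h6:2  h7:0  h8:0 → peak 12
PKG1@3: h1:9  h2:9  h3:8  h4:3  h5:5  h6:5  h7:0  h8:0 → peak 9
Best is PKG1@3, peak 9.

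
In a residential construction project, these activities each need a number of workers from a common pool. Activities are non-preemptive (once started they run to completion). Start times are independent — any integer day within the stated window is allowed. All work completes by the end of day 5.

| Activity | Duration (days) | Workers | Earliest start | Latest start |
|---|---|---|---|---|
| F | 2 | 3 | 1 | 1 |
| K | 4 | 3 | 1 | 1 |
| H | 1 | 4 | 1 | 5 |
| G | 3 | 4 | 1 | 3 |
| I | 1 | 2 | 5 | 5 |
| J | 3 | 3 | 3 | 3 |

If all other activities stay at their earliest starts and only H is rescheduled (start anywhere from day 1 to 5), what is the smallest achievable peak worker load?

10

H@1: d1:14  d2:10  d3:10  d4:6  d5:5 → peak 14
H@2: d1:10  d2:14  d3:10  d4:6  d5:5 → peak 14
H@3: d1:10  d2:10  d3:14  d4:6  d5:5 → peak 14
H@4: d1:10  d2:10  d3:10  d4:10  d5:5 → peak 10
H@5: d1:10  d2:10  d3:10  d4:6  d5:9 → peak 10
Best is H@4, peak 10.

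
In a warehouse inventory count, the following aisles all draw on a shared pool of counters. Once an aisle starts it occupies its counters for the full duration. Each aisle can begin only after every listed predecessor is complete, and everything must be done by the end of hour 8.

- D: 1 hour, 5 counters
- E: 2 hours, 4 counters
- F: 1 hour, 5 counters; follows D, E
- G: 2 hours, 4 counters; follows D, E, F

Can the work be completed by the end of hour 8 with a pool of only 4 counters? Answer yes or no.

The minimum achievable peak is 5; 4 < 5, so no feasible schedule stays within the cap.

no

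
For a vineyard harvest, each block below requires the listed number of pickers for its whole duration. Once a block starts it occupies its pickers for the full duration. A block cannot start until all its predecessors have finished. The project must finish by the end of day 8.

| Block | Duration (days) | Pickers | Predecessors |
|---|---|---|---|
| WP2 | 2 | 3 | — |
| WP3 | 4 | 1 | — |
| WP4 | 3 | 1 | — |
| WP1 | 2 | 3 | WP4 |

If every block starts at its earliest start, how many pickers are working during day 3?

2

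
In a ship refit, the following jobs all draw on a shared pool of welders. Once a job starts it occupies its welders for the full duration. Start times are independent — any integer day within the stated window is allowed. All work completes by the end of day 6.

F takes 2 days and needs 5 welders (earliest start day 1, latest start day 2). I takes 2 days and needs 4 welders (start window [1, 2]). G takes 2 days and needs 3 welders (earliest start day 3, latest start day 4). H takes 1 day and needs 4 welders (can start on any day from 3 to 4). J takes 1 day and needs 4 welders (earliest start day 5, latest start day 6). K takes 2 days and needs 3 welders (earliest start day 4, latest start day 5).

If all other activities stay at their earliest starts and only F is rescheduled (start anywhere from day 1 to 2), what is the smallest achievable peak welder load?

9

F@1: d1:9  d2:9  d3:7  d4:6  d5:7  d6:0 → peak 9
F@2: d1:4  d2:9  d3:12  d4:6  d5:7  d6:0 → peak 12
Best is F@1, peak 9.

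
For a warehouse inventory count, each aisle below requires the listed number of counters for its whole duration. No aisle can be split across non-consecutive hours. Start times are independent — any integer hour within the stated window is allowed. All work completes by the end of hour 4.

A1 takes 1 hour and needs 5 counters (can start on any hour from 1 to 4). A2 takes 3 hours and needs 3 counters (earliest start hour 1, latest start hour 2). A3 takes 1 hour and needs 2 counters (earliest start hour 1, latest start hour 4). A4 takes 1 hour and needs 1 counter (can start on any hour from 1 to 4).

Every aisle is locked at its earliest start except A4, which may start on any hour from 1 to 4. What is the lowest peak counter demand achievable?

10

A4@1: h1:11  h2:3  h3:3  h4:0 → peak 11
A4@2: h1:10  h2:4  h3:3  h4:0 → peak 10
A4@3: h1:10  h2:3  h3:4  h4:0 → peak 10
A4@4: h1:10  h2:3  h3:3  h4:1 → peak 10
Best is A4@2, peak 10.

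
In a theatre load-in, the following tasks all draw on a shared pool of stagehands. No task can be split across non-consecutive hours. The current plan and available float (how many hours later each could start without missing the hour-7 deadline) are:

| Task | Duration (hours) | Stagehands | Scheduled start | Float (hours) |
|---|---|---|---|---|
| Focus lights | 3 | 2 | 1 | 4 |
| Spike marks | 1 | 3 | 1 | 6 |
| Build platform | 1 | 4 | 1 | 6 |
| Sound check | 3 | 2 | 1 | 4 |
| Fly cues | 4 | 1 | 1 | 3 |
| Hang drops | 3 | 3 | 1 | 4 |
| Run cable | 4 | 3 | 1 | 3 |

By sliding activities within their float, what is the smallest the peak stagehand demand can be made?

Early-start (Focus lights@1, Spike marks@1, Build platform@1, Sound check@1, Fly cues@1, Hang drops@1, Run cable@1) gives peak 18: h1:18  h2:11  h3:11  h4:4  h5:0  h6:0  h7:0.
Shift Build platform→7, Fly cues→2, Hang drops→4, Run cable→4.
Schedule Focus lights@1, Spike marks@1, Build platform@7, Sound check@1, Fly cues@2, Hang drops@4, Run cable@4: h1:7  h2:5  h3:5  h4:7  h5:7  h6:6  h7:7 — peak 7.
Total stagehand-hours = 44 over 7 hours ⇒ peak ≥ ⌈44/7⌉ = 7, so 7 is optimal.

7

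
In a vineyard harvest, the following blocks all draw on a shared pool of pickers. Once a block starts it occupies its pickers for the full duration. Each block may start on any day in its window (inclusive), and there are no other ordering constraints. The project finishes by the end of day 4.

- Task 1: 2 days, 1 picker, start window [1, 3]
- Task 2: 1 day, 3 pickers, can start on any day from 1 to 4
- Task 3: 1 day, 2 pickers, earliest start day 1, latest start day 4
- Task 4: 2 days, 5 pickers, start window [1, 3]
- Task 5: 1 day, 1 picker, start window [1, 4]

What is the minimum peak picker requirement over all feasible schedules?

5

Early-start (Task 1@1, Task 2@1, Task 3@1, Task 4@1, Task 5@1) gives peak 12: d1:12  d2:6  d3:0  d4:0.
Shift Task 3→2, Task 4→3.
Schedule Task 1@1, Task 2@1, Task 3@2, Task 4@3, Task 5@1: d1:5  d2:3  d3:5  d4:5 — peak 5.
Total picker-days = 18 over 4 days ⇒ peak ≥ ⌈18/4⌉ = 5, so 5 is optimal.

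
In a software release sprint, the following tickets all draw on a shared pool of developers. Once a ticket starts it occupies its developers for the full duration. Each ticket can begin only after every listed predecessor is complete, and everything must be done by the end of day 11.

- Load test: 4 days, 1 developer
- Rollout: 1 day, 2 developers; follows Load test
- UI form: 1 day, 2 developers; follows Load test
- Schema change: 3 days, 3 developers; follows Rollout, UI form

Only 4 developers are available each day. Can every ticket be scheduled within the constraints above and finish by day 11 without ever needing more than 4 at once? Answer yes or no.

Schedule Load test@1, Rollout@5, UI form@6, Schema change@7: d1:1  d2:1  d3:1  d4:1  d5:2  d6:2  d7:3  d8:3  d9:3  d10:0  d11:0 — peak 3 ≤ 4.

yes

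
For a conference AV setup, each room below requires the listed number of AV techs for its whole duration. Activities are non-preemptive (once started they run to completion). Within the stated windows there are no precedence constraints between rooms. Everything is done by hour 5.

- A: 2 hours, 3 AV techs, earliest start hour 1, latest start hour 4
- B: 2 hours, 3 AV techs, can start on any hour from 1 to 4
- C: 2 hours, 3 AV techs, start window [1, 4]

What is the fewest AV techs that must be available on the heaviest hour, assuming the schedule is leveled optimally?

Early-start (A@1, B@1, C@1) gives peak 9: h1:9  h2:9  h3:0  h4:0  h5:0.
Shift C→3.
Schedule A@1, B@1, C@3: h1:6  h2:6  h3:3  h4:3  h5:0 — peak 6.

6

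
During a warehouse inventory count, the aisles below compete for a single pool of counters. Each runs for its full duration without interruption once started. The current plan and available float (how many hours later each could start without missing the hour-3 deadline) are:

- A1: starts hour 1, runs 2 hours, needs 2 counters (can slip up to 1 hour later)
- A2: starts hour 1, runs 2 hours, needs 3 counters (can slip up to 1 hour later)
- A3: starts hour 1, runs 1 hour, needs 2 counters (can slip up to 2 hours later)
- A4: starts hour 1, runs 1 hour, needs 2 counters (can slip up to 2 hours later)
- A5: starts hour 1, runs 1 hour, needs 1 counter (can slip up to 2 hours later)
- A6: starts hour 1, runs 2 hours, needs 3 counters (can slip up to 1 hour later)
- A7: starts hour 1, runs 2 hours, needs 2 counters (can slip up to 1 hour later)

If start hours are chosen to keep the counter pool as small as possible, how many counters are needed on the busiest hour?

10

Early-start (A1@1, A2@1, A3@1, A4@1, A5@1, A6@1, A7@1) gives peak 15: h1:15  h2:10  h3:0.
Shift A6→2, A7→2.
Schedule A1@1, A2@1, A3@1, A4@1, A5@1, A6@2, A7@2: h1:10  h2:10  h3:5 — peak 10.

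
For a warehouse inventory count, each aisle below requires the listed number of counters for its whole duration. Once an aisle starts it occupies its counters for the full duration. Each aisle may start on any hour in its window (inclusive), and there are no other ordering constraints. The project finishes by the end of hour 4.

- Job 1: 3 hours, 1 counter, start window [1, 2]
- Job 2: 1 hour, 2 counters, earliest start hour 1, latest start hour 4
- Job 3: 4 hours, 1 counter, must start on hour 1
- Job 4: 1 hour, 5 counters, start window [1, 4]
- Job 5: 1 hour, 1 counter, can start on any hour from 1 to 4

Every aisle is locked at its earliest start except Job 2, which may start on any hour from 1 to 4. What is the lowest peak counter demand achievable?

Job 2@1: h1:10  h2:2  h3:2  h4:1 → peak 10
Job 2@2: h1:8  h2:4  h3:2  h4:1 → peak 8
Job 2@3: h1:8  h2:2  h3:4  h4:1 → peak 8
Job 2@4: h1:8  h2:2  h3:2  h4:3 → peak 8
Best is Job 2@2, peak 8.

8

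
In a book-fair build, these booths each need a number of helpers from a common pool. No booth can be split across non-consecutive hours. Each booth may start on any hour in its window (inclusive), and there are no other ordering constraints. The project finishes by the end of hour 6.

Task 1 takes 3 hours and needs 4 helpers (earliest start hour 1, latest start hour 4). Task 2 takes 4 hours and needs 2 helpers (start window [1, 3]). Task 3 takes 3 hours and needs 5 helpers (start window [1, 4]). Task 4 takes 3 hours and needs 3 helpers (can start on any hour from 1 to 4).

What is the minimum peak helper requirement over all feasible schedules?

Early-start (Task 1@1, Task 2@1, Task 3@1, Task 4@1) gives peak 14: h1:14  h2:14  h3:14  h4:2  h5:0  h6:0.
Shift Task 3→4.
Schedule Task 1@1, Task 2@1, Task 3@4, Task 4@1: h1:9  h2:9  h3:9  h4:7  h5:5  h6:5 — peak 9.

9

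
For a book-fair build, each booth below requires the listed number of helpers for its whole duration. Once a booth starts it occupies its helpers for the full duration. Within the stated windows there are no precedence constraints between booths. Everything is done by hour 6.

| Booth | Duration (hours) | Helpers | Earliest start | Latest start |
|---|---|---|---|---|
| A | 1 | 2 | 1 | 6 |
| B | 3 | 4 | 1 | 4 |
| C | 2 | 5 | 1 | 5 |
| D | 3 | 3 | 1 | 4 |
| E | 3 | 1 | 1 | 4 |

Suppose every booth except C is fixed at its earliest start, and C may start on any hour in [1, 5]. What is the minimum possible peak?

10

C@1: h1:15  h2:13  h3:8  h4:0  h5:0  h6:0 → peak 15
C@2: h1:10  h2:13  h3:13  h4:0  h5:0  h6:0 → peak 13
C@3: h1:10  h2:8  h3:13  h4:5  h5:0  h6:0 → peak 13
C@4: h1:10  h2:8  h3:8  h4:5  h5:5  h6:0 → peak 10
C@5: h1:10  h2:8  h3:8  h4:0  h5:5  h6:5 → peak 10
Best is C@4, peak 10.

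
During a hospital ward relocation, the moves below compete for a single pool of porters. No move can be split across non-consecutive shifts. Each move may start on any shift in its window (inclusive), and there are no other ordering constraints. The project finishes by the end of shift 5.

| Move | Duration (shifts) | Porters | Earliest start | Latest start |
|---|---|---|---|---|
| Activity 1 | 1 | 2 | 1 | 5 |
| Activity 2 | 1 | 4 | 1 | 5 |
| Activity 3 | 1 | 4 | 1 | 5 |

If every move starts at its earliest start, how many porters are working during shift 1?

10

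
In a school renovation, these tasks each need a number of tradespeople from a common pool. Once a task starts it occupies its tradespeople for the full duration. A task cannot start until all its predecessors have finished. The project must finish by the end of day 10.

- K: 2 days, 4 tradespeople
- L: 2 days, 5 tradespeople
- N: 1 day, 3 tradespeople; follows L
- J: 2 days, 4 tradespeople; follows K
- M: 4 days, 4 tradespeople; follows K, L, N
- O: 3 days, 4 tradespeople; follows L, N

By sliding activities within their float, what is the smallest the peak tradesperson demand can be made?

8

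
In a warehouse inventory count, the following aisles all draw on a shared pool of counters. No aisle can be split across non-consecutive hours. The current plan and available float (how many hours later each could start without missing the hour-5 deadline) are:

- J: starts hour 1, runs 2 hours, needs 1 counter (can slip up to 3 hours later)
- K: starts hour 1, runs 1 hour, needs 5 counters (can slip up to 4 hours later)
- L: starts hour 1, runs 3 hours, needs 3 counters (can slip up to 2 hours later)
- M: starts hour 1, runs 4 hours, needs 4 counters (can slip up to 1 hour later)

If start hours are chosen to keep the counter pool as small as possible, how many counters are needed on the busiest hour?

7

Early-start (J@1, K@1, L@1, M@1) gives peak 13: h1:13  h2:8  h3:7  h4:4  h5:0.
Shift L→3, M→2.
Schedule J@1, K@1, L@3, M@2: h1:6  h2:5  h3:7  h4:7  h5:7 — peak 7.
Total counter-hours = 32 over 5 hours ⇒ peak ≥ ⌈32/5⌉ = 7, so 7 is optimal.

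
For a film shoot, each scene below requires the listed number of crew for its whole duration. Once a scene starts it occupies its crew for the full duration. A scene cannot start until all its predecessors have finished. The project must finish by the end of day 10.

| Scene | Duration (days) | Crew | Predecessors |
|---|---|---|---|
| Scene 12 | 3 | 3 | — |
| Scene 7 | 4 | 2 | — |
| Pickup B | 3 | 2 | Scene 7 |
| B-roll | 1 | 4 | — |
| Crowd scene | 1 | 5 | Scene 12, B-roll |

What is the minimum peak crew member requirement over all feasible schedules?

5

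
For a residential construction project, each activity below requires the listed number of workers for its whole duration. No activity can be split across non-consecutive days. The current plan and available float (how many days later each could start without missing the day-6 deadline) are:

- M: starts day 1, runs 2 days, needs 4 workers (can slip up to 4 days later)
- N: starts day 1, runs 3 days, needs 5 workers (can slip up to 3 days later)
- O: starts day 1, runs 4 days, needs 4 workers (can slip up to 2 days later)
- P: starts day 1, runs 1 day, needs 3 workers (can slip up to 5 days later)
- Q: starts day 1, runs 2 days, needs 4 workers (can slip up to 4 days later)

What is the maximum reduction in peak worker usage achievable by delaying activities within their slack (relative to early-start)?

11

Early-start peak: d1:20  d2:17  d3:9  d4:4  d5:0  d6:0 ⇒ 20.
Leveled (M@1, N@1, O@3, P@4, Q@5): d1:9  d2:9  d3:9  d4:7  d5:8  d6:8 ⇒ 9.
Reduction 20 − 9 = 11.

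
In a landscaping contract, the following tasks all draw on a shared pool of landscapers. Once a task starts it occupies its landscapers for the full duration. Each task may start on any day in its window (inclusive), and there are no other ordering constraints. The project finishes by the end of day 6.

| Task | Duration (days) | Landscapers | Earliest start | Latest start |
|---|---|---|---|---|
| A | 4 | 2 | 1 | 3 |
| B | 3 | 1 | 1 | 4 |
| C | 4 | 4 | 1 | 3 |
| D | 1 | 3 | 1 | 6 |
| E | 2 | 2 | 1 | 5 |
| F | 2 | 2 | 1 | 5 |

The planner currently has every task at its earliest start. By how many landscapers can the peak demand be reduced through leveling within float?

7

Early-start peak: d1:14  d2:11  d3:7  d4:6  d5:0  d6:0 ⇒ 14.
Leveled (A@1, B@1, C@1, D@5, E@5, F@5): d1:7  d2:7  d3:7  d4:6  d5:7  d6:4 ⇒ 7.
Reduction 14 − 7 = 7.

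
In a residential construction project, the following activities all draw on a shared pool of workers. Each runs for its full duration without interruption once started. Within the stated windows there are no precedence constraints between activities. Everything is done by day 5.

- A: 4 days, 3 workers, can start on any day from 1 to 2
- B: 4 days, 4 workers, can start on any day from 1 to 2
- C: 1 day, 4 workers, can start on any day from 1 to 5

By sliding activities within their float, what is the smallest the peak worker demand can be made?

7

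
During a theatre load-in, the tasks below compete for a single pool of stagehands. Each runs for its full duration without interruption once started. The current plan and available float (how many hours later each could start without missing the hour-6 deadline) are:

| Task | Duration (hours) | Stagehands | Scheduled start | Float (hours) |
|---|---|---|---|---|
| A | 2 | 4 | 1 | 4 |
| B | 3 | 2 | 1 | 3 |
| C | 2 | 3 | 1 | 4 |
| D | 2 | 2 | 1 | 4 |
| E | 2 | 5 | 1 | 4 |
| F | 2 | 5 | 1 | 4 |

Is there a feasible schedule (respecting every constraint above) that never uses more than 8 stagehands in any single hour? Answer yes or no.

Schedule A@1, B@1, C@4, D@1, E@3, F@5: h1:8  h2:8  h3:7  h4:8  h5:8  h6:5 — peak 8 ≤ 8.

yes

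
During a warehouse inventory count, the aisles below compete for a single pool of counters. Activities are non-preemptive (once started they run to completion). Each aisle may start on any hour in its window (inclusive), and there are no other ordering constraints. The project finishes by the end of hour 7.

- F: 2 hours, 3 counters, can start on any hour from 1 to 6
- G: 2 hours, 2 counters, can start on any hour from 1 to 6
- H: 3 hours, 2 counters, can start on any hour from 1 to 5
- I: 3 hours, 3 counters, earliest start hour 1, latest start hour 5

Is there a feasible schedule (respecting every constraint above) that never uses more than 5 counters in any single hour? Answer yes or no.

yes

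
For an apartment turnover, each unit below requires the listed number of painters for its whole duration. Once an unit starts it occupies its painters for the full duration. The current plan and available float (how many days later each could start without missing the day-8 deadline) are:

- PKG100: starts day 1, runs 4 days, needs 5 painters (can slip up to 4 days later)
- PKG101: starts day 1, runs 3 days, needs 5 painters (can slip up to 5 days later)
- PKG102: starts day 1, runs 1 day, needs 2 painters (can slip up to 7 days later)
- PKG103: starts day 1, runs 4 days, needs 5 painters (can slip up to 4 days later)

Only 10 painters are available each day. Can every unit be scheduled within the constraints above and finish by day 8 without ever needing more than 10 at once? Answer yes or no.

yes

Schedule PKG100@1, PKG101@1, PKG102@4, PKG103@5: d1:10  d2:10  d3:10  d4:7  d5:5  d6:5  d7:5  d8:5 — peak 10 ≤ 10.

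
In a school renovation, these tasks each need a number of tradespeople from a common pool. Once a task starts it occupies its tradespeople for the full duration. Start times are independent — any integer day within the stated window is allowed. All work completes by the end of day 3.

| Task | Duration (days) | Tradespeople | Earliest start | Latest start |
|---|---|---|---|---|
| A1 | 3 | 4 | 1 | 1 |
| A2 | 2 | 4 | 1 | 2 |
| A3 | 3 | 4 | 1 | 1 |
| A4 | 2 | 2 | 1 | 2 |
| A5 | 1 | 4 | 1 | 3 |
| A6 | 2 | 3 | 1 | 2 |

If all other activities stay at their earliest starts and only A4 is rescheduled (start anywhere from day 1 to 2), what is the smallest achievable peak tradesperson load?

A4@1: d1:21  d2:17  d3:8 → peak 21
A4@2: d1:19  d2:17  d3:10 → peak 19
Best is A4@2, peak 19.

19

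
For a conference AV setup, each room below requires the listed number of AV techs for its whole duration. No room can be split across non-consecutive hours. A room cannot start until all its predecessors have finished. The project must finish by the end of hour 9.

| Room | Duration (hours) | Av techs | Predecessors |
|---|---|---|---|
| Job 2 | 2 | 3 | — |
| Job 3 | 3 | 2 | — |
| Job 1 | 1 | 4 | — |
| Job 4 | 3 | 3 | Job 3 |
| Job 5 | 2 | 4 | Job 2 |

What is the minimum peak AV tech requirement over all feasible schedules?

Early-start (Job 2@1, Job 3@1, Job 1@1, Job 4@4, Job 5@3) gives peak 9: h1:9  h2:5  h3:6  h4:7  h5:3  h6:3  h7:0  h8:0  h9:0.
Shift Job 1→4, Job 4→5, Job 5→8.
Schedule Job 2@1, Job 3@1, Job 1@4, Job 4@5, Job 5@8: h1:5  h2:5  h3:2  h4:4  h5:3  h6:3  h7:3  h8:4  h9:4 — peak 5.

5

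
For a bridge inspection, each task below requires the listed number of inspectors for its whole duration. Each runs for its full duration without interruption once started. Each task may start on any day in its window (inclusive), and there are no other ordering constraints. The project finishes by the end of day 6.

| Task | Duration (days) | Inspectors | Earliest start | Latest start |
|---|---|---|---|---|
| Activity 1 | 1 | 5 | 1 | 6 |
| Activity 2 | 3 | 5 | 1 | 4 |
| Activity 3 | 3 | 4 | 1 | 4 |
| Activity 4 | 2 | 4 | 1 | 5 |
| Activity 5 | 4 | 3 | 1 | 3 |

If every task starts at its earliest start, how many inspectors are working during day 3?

At early start, day 3 has: Activity 2, Activity 3, Activity 5.
Demand: 5 + 4 + 3 = 12.

12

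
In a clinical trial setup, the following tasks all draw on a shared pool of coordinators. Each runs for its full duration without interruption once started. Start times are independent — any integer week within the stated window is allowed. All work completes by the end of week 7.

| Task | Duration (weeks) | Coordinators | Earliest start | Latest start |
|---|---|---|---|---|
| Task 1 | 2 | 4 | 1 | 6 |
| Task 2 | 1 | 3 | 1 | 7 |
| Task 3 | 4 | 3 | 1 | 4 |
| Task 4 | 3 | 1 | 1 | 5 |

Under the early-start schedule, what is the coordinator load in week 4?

At early start, week 4 has: Task 3.
Demand: 3 = 3.

3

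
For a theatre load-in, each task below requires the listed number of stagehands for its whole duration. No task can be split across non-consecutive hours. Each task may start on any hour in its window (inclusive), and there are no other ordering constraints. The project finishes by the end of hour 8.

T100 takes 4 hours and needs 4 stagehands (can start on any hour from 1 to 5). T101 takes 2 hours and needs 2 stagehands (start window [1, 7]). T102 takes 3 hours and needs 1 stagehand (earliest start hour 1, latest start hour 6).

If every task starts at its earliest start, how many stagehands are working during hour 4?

At early start, hour 4 has: T100.
Demand: 4 = 4.

4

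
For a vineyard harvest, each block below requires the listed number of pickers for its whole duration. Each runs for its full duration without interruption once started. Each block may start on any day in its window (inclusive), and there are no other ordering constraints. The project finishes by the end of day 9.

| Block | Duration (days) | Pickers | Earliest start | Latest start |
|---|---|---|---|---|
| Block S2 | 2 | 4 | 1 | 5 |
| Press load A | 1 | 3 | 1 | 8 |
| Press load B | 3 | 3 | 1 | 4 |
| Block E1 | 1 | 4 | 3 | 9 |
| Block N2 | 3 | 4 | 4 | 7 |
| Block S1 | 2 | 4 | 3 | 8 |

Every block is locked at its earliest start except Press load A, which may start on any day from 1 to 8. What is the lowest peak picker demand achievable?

Press load A@1: d1:10  d2:7  d3:11  d4:8  d5:4  d6:4  d7:0  d8:0  d9:0 → peak 11
Press load A@2: d1:7  d2:10  d3:11  d4:8  d5:4  d6:4  d7:0  d8:0  d9:0 → peak 11
Press load A@3: d1:7  d2:7  d3:14  d4:8  d5:4  d6:4  d7:0  d8:0  d9:0 → peak 14
Press load A@4: d1:7  d2:7  d3:11  d4:11  d5:4  d6:4  d7:0  d8:0  d9:0 → peak 11
Press load A@5: d1:7  d2:7  d3:11  d4:8  d5:7  d6:4  d7:0  d8:0  d9:0 → peak 11
Press load A@6: d1:7  d2:7  d3:11  d4:8  d5:4  d6:7  d7:0  d8:0  d9:0 → peak 11
Press load A@7: d1:7  d2:7  d3:11  d4:8  d5:4  d6:4  d7:3  d8:0  d9:0 → peak 11
Press load A@8: d1:7  d2:7  d3:11  d4:8  d5:4  d6:4  d7:0  d8:3  d9:0 → peak 11
Best is Press load A@1, peak 11.

11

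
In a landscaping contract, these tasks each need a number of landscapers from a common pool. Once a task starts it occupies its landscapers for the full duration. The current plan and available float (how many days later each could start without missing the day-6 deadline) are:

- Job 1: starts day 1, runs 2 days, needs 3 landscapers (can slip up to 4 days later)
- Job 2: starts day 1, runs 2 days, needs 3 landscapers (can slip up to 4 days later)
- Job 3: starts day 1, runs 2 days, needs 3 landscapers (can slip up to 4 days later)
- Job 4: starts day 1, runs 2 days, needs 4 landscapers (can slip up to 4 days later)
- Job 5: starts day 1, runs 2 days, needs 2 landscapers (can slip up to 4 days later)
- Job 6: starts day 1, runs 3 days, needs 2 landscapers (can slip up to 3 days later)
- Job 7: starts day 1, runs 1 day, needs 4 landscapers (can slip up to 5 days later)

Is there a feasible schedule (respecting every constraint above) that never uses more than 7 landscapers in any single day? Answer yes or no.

Schedule Job 1@1, Job 2@2, Job 3@5, Job 4@3, Job 5@5, Job 6@4, Job 7@1: d1:7  d2:6  d3:7  d4:6  d5:7  d6:7 — peak 7 ≤ 7.

yes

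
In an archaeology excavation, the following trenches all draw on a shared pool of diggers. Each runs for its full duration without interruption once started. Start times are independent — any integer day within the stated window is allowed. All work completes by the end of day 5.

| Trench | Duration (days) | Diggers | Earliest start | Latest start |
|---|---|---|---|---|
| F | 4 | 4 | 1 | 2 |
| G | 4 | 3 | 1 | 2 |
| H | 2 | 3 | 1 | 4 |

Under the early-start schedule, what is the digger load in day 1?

At early start, day 1 has: F, G, H.
Demand: 4 + 3 + 3 = 10.

10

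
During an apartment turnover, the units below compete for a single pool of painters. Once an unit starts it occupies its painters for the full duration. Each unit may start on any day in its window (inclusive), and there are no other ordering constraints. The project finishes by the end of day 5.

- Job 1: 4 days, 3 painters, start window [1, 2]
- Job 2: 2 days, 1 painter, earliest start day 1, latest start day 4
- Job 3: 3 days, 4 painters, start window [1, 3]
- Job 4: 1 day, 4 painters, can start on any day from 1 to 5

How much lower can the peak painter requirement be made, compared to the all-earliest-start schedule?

Early-start peak: d1:12  d2:8  d3:7  d4:3  d5:0 ⇒ 12.
Leveled (Job 1@1, Job 2@4, Job 3@1, Job 4@5): d1:7  d2:7  d3:7  d4:4  d5:5 ⇒ 7.
Reduction 12 − 7 = 5.

5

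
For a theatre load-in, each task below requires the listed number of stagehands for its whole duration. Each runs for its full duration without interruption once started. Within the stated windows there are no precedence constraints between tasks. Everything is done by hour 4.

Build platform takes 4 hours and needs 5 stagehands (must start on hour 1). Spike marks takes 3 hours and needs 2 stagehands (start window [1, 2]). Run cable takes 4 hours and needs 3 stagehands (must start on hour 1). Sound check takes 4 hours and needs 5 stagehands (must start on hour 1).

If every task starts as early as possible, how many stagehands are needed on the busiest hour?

Early-start schedule: Build platform@1, Spike marks@1, Run cable@1, Sound check@1.
Load per hour: hour 1: 15, hour 2: 15, hour 3: 15, hour 4: 13.
Peak is 15.

15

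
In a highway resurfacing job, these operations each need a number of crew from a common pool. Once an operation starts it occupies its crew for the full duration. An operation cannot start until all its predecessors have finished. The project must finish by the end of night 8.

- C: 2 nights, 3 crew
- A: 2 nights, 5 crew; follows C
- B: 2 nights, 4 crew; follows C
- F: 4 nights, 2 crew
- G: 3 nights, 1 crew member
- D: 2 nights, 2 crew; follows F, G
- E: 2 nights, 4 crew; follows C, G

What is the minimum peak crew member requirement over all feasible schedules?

Early-start (C@1, A@3, B@3, F@1, G@1, D@5, E@4) gives peak 15: n1:6  n2:6  n3:12  n4:15  n5:6  n6:2  n7:0  n8:0.
Shift A→5, E→7.
Schedule C@1, A@5, B@3, F@1, G@1, D@5, E@7: n1:6  n2:6  n3:7  n4:6  n5:7  n6:7  n7:4  n8:4 — peak 7.

7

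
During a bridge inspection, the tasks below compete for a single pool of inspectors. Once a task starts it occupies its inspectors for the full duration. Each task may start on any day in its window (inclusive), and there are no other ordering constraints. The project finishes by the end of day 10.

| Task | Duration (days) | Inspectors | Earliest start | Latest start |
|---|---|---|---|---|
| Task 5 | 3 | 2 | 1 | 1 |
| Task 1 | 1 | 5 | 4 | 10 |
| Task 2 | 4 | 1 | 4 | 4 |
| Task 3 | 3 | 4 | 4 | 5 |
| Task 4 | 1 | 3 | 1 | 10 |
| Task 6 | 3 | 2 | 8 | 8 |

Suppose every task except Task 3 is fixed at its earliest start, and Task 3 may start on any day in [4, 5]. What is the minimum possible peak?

6

Task 3@4: d1:5  d2:2  d3:2  d4:10  d5:5  d6:5  d7:1  d8:2  d9:2  d10:2 → peak 10
Task 3@5: d1:5  d2:2  d3:2  d4:6  d5:5  d6:5  d7:5  d8:2  d9:2  d10:2 → peak 6
Best is Task 3@5, peak 6.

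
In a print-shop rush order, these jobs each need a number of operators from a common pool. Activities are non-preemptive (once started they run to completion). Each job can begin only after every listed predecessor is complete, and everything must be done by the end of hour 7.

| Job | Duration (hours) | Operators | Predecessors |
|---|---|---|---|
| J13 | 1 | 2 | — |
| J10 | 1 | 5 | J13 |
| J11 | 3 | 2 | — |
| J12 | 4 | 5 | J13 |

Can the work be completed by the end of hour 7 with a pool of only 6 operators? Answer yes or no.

The minimum achievable peak is 7; 6 < 7, so no feasible schedule stays within the cap.

no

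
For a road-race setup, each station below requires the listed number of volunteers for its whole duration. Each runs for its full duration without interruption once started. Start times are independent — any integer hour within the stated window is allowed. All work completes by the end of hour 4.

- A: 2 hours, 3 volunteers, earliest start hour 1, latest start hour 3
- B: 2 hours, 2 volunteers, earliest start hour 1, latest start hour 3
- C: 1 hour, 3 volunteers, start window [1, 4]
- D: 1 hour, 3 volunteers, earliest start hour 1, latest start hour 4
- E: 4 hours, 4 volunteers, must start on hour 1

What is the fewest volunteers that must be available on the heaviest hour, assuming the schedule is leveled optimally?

Early-start (A@1, B@1, C@1, D@1, E@1) gives peak 15: h1:15  h2:9  h3:4  h4:4.
Shift C→3, D→4.
Schedule A@1, B@1, C@3, D@4, E@1: h1:9  h2:9  h3:7  h4:7 — peak 9.

9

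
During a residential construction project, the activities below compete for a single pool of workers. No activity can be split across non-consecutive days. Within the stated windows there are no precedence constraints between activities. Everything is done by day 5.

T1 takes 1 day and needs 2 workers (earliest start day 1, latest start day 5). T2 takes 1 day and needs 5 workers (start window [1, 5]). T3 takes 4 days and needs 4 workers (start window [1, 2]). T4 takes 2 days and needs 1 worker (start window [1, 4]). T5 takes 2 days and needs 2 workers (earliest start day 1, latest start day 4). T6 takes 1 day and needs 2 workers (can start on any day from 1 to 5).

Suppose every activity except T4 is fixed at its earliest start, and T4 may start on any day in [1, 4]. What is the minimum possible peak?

T4@1: d1:16  d2:7  d3:4  d4:4  d5:0 → peak 16
T4@2: d1:15  d2:7  d3:5  d4:4  d5:0 → peak 15
T4@3: d1:15  d2:6  d3:5  d4:5  d5:0 → peak 15
T4@4: d1:15  d2:6  d3:4  d4:5  d5:1 → peak 15
Best is T4@2, peak 15.

15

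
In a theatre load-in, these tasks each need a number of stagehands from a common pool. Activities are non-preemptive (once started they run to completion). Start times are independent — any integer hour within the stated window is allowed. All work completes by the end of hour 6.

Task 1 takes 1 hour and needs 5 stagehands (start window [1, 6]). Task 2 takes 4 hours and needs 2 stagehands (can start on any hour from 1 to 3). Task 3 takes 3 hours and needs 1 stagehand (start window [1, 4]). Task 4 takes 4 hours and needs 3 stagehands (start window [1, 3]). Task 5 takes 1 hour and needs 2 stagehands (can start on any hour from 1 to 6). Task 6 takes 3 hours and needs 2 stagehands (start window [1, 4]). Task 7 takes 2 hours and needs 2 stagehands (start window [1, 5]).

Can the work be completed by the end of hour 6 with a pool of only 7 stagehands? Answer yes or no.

The minimum achievable peak is 8; 7 < 8, so no feasible schedule stays within the cap.

no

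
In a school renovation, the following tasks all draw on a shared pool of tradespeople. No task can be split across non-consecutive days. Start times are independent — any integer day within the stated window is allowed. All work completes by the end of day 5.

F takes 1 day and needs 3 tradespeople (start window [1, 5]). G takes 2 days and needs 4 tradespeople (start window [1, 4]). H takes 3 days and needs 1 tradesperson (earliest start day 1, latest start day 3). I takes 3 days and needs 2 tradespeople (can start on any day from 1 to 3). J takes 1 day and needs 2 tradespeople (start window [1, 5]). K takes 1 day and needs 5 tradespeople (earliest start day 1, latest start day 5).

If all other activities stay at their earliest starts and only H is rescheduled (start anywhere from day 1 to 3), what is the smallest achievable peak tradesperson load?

16

H@1: d1:17  d2:7  d3:3  d4:0  d5:0 → peak 17
H@2: d1:16  d2:7  d3:3  d4:1  d5:0 → peak 16
H@3: d1:16  d2:6  d3:3  d4:1  d5:1 → peak 16
Best is H@2, peak 16.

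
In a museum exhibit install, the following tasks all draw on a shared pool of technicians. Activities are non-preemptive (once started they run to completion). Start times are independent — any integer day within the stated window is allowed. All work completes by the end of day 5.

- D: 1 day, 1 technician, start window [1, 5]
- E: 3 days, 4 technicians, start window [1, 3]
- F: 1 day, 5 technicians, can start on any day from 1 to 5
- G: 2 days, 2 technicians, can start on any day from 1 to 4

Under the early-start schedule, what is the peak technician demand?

Early-start schedule: D@1, E@1, F@1, G@1.
Load per day: day 1: 12, day 2: 6, day 3: 4, day 4: 0, day 5: 0.
Peak is 12.

12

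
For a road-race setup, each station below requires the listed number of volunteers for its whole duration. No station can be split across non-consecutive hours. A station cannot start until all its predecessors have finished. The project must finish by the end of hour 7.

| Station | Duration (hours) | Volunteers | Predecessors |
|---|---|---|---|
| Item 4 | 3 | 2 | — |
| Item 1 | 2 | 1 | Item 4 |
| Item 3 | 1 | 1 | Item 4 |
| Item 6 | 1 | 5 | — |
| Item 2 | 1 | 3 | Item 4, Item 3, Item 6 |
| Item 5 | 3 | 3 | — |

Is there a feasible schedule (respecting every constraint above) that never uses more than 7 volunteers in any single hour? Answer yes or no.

Schedule Item 4@1, Item 1@4, Item 3@4, Item 6@6, Item 2@7, Item 5@1: h1:5  h2:5  h3:5  h4:2  h5:1  h6:5  h7:3 — peak 5 ≤ 7.

yes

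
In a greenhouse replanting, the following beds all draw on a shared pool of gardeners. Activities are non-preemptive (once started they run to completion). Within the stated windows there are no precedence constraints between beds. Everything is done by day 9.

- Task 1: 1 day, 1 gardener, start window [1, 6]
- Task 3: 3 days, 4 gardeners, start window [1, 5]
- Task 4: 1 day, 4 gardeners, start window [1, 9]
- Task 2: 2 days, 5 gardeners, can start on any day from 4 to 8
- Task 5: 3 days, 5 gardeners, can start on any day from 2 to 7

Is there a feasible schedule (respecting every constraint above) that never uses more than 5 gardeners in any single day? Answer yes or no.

yes

Schedule Task 1@1, Task 3@1, Task 4@4, Task 2@5, Task 5@7: d1:5  d2:4  d3:4  d4:4  d5:5  d6:5  d7:5  d8:5  d9:5 — peak 5 ≤ 5.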